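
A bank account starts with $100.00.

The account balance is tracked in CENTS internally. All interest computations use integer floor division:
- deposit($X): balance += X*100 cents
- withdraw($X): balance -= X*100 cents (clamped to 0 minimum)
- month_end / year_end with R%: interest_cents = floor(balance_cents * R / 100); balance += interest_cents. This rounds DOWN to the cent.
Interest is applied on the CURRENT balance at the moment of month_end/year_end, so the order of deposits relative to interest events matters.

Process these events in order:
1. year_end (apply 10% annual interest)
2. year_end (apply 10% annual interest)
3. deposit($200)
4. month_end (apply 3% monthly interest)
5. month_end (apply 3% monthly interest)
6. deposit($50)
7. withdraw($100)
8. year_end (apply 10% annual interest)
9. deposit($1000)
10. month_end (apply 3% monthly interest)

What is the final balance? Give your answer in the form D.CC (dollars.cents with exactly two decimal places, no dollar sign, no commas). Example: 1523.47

Answer: 1359.17

Derivation:
After 1 (year_end (apply 10% annual interest)): balance=$110.00 total_interest=$10.00
After 2 (year_end (apply 10% annual interest)): balance=$121.00 total_interest=$21.00
After 3 (deposit($200)): balance=$321.00 total_interest=$21.00
After 4 (month_end (apply 3% monthly interest)): balance=$330.63 total_interest=$30.63
After 5 (month_end (apply 3% monthly interest)): balance=$340.54 total_interest=$40.54
After 6 (deposit($50)): balance=$390.54 total_interest=$40.54
After 7 (withdraw($100)): balance=$290.54 total_interest=$40.54
After 8 (year_end (apply 10% annual interest)): balance=$319.59 total_interest=$69.59
After 9 (deposit($1000)): balance=$1319.59 total_interest=$69.59
After 10 (month_end (apply 3% monthly interest)): balance=$1359.17 total_interest=$109.17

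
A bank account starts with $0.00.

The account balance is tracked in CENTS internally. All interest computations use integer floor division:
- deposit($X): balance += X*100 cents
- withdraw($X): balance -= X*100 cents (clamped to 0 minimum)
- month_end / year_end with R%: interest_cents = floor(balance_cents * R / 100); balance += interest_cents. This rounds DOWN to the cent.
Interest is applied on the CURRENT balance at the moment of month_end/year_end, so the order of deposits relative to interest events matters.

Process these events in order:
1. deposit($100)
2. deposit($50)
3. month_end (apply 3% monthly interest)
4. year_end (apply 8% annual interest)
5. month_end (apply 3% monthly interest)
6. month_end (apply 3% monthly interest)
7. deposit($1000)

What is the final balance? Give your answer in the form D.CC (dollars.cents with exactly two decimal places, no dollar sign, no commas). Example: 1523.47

Answer: 1177.01

Derivation:
After 1 (deposit($100)): balance=$100.00 total_interest=$0.00
After 2 (deposit($50)): balance=$150.00 total_interest=$0.00
After 3 (month_end (apply 3% monthly interest)): balance=$154.50 total_interest=$4.50
After 4 (year_end (apply 8% annual interest)): balance=$166.86 total_interest=$16.86
After 5 (month_end (apply 3% monthly interest)): balance=$171.86 total_interest=$21.86
After 6 (month_end (apply 3% monthly interest)): balance=$177.01 total_interest=$27.01
After 7 (deposit($1000)): balance=$1177.01 total_interest=$27.01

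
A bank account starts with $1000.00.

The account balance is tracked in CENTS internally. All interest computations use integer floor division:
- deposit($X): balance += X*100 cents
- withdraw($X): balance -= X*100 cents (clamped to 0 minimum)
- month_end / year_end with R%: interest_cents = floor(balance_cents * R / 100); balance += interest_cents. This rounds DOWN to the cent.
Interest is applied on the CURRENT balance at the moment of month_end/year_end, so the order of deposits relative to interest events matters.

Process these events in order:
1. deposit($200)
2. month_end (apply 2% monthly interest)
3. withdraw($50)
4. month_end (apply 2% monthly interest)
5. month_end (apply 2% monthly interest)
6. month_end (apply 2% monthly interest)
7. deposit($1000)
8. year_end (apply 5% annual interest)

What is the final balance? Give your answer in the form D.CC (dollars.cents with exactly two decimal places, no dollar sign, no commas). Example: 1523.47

After 1 (deposit($200)): balance=$1200.00 total_interest=$0.00
After 2 (month_end (apply 2% monthly interest)): balance=$1224.00 total_interest=$24.00
After 3 (withdraw($50)): balance=$1174.00 total_interest=$24.00
After 4 (month_end (apply 2% monthly interest)): balance=$1197.48 total_interest=$47.48
After 5 (month_end (apply 2% monthly interest)): balance=$1221.42 total_interest=$71.42
After 6 (month_end (apply 2% monthly interest)): balance=$1245.84 total_interest=$95.84
After 7 (deposit($1000)): balance=$2245.84 total_interest=$95.84
After 8 (year_end (apply 5% annual interest)): balance=$2358.13 total_interest=$208.13

Answer: 2358.13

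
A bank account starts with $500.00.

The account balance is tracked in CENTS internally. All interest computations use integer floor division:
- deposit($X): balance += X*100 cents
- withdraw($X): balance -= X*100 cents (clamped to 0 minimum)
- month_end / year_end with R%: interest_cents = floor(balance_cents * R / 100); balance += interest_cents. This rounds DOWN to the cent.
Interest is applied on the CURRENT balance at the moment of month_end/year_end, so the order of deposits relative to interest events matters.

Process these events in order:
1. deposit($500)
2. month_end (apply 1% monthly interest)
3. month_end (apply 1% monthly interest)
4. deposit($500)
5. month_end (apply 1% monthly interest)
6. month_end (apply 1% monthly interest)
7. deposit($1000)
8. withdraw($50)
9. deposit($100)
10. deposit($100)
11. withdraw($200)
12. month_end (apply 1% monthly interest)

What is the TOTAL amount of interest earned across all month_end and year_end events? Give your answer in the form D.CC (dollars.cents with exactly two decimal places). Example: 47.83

After 1 (deposit($500)): balance=$1000.00 total_interest=$0.00
After 2 (month_end (apply 1% monthly interest)): balance=$1010.00 total_interest=$10.00
After 3 (month_end (apply 1% monthly interest)): balance=$1020.10 total_interest=$20.10
After 4 (deposit($500)): balance=$1520.10 total_interest=$20.10
After 5 (month_end (apply 1% monthly interest)): balance=$1535.30 total_interest=$35.30
After 6 (month_end (apply 1% monthly interest)): balance=$1550.65 total_interest=$50.65
After 7 (deposit($1000)): balance=$2550.65 total_interest=$50.65
After 8 (withdraw($50)): balance=$2500.65 total_interest=$50.65
After 9 (deposit($100)): balance=$2600.65 total_interest=$50.65
After 10 (deposit($100)): balance=$2700.65 total_interest=$50.65
After 11 (withdraw($200)): balance=$2500.65 total_interest=$50.65
After 12 (month_end (apply 1% monthly interest)): balance=$2525.65 total_interest=$75.65

Answer: 75.65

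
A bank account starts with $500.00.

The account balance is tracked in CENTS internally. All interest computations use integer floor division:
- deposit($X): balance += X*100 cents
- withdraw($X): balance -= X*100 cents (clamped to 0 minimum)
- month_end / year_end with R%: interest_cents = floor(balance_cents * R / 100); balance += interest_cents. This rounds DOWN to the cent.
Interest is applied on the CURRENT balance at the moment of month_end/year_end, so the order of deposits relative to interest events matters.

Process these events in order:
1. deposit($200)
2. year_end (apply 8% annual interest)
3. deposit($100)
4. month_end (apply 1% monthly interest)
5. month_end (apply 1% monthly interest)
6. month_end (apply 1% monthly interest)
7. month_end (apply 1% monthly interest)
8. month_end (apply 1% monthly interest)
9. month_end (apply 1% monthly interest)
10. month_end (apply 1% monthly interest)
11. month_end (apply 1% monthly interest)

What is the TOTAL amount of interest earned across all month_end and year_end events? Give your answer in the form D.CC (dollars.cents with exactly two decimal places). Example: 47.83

Answer: 126.88

Derivation:
After 1 (deposit($200)): balance=$700.00 total_interest=$0.00
After 2 (year_end (apply 8% annual interest)): balance=$756.00 total_interest=$56.00
After 3 (deposit($100)): balance=$856.00 total_interest=$56.00
After 4 (month_end (apply 1% monthly interest)): balance=$864.56 total_interest=$64.56
After 5 (month_end (apply 1% monthly interest)): balance=$873.20 total_interest=$73.20
After 6 (month_end (apply 1% monthly interest)): balance=$881.93 total_interest=$81.93
After 7 (month_end (apply 1% monthly interest)): balance=$890.74 total_interest=$90.74
After 8 (month_end (apply 1% monthly interest)): balance=$899.64 total_interest=$99.64
After 9 (month_end (apply 1% monthly interest)): balance=$908.63 total_interest=$108.63
After 10 (month_end (apply 1% monthly interest)): balance=$917.71 total_interest=$117.71
After 11 (month_end (apply 1% monthly interest)): balance=$926.88 total_interest=$126.88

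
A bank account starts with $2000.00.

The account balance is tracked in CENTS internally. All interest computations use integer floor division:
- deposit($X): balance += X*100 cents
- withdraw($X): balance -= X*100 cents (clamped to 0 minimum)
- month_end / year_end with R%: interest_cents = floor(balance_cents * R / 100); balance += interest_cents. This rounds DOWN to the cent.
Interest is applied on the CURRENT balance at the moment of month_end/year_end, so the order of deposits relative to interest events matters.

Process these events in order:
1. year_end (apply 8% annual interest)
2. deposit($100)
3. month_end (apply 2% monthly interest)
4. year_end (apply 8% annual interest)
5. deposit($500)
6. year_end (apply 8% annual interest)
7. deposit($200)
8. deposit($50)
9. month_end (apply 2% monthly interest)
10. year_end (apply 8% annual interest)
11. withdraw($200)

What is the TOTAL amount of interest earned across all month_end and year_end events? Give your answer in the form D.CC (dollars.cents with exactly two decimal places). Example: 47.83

After 1 (year_end (apply 8% annual interest)): balance=$2160.00 total_interest=$160.00
After 2 (deposit($100)): balance=$2260.00 total_interest=$160.00
After 3 (month_end (apply 2% monthly interest)): balance=$2305.20 total_interest=$205.20
After 4 (year_end (apply 8% annual interest)): balance=$2489.61 total_interest=$389.61
After 5 (deposit($500)): balance=$2989.61 total_interest=$389.61
After 6 (year_end (apply 8% annual interest)): balance=$3228.77 total_interest=$628.77
After 7 (deposit($200)): balance=$3428.77 total_interest=$628.77
After 8 (deposit($50)): balance=$3478.77 total_interest=$628.77
After 9 (month_end (apply 2% monthly interest)): balance=$3548.34 total_interest=$698.34
After 10 (year_end (apply 8% annual interest)): balance=$3832.20 total_interest=$982.20
After 11 (withdraw($200)): balance=$3632.20 total_interest=$982.20

Answer: 982.20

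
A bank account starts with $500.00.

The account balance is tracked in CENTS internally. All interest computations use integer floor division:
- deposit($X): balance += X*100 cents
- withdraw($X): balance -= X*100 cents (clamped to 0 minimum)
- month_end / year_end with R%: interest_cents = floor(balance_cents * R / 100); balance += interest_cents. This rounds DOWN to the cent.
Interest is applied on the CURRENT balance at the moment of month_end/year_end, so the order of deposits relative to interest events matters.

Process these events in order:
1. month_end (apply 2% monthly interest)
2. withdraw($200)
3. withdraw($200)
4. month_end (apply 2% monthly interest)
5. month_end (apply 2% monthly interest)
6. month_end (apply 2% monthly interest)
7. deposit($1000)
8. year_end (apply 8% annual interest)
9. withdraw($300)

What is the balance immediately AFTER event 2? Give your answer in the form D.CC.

After 1 (month_end (apply 2% monthly interest)): balance=$510.00 total_interest=$10.00
After 2 (withdraw($200)): balance=$310.00 total_interest=$10.00

Answer: 310.00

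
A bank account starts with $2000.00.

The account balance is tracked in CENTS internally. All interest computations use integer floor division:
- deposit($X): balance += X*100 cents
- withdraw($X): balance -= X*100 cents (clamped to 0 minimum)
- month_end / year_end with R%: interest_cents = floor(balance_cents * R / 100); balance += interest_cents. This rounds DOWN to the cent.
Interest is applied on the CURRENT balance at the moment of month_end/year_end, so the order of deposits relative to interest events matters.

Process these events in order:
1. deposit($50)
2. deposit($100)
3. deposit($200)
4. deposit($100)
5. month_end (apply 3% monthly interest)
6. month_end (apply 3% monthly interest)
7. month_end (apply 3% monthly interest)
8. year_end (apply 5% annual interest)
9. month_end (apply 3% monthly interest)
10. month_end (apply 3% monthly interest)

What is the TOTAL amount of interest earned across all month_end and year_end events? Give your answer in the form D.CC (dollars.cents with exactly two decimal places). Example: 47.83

After 1 (deposit($50)): balance=$2050.00 total_interest=$0.00
After 2 (deposit($100)): balance=$2150.00 total_interest=$0.00
After 3 (deposit($200)): balance=$2350.00 total_interest=$0.00
After 4 (deposit($100)): balance=$2450.00 total_interest=$0.00
After 5 (month_end (apply 3% monthly interest)): balance=$2523.50 total_interest=$73.50
After 6 (month_end (apply 3% monthly interest)): balance=$2599.20 total_interest=$149.20
After 7 (month_end (apply 3% monthly interest)): balance=$2677.17 total_interest=$227.17
After 8 (year_end (apply 5% annual interest)): balance=$2811.02 total_interest=$361.02
After 9 (month_end (apply 3% monthly interest)): balance=$2895.35 total_interest=$445.35
After 10 (month_end (apply 3% monthly interest)): balance=$2982.21 total_interest=$532.21

Answer: 532.21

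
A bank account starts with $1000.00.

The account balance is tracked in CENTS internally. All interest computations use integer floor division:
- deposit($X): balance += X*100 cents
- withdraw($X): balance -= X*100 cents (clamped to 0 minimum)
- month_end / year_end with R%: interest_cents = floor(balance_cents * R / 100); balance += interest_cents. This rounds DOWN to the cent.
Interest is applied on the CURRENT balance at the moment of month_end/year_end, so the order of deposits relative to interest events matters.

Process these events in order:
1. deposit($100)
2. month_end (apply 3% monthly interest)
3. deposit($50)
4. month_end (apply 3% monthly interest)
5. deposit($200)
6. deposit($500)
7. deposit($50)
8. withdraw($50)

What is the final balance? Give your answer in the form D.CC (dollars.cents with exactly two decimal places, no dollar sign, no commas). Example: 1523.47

After 1 (deposit($100)): balance=$1100.00 total_interest=$0.00
After 2 (month_end (apply 3% monthly interest)): balance=$1133.00 total_interest=$33.00
After 3 (deposit($50)): balance=$1183.00 total_interest=$33.00
After 4 (month_end (apply 3% monthly interest)): balance=$1218.49 total_interest=$68.49
After 5 (deposit($200)): balance=$1418.49 total_interest=$68.49
After 6 (deposit($500)): balance=$1918.49 total_interest=$68.49
After 7 (deposit($50)): balance=$1968.49 total_interest=$68.49
After 8 (withdraw($50)): balance=$1918.49 total_interest=$68.49

Answer: 1918.49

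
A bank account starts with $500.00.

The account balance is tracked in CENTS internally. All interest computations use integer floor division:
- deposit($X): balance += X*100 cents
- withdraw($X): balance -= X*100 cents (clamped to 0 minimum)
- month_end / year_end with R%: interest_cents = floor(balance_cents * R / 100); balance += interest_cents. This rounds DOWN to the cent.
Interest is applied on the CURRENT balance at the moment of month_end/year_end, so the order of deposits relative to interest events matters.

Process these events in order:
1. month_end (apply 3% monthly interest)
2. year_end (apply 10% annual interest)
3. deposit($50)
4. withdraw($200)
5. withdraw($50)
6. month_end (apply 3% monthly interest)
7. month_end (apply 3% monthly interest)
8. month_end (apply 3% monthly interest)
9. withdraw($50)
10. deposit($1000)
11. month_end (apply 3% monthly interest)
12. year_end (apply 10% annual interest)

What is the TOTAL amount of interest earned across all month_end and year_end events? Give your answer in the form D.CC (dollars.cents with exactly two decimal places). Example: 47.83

Answer: 280.07

Derivation:
After 1 (month_end (apply 3% monthly interest)): balance=$515.00 total_interest=$15.00
After 2 (year_end (apply 10% annual interest)): balance=$566.50 total_interest=$66.50
After 3 (deposit($50)): balance=$616.50 total_interest=$66.50
After 4 (withdraw($200)): balance=$416.50 total_interest=$66.50
After 5 (withdraw($50)): balance=$366.50 total_interest=$66.50
After 6 (month_end (apply 3% monthly interest)): balance=$377.49 total_interest=$77.49
After 7 (month_end (apply 3% monthly interest)): balance=$388.81 total_interest=$88.81
After 8 (month_end (apply 3% monthly interest)): balance=$400.47 total_interest=$100.47
After 9 (withdraw($50)): balance=$350.47 total_interest=$100.47
After 10 (deposit($1000)): balance=$1350.47 total_interest=$100.47
After 11 (month_end (apply 3% monthly interest)): balance=$1390.98 total_interest=$140.98
After 12 (year_end (apply 10% annual interest)): balance=$1530.07 total_interest=$280.07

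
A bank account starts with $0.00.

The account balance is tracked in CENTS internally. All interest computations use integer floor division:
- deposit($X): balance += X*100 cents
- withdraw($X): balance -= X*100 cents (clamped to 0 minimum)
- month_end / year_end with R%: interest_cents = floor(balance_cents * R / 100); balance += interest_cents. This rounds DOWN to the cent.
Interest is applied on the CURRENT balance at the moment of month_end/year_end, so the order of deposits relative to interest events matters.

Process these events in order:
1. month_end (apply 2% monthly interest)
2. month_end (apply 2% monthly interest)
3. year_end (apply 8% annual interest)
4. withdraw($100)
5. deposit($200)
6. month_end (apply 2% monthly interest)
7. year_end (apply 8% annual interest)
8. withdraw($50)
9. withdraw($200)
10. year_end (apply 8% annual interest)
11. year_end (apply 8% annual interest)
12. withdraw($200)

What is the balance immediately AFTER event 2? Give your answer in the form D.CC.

After 1 (month_end (apply 2% monthly interest)): balance=$0.00 total_interest=$0.00
After 2 (month_end (apply 2% monthly interest)): balance=$0.00 total_interest=$0.00

Answer: 0.00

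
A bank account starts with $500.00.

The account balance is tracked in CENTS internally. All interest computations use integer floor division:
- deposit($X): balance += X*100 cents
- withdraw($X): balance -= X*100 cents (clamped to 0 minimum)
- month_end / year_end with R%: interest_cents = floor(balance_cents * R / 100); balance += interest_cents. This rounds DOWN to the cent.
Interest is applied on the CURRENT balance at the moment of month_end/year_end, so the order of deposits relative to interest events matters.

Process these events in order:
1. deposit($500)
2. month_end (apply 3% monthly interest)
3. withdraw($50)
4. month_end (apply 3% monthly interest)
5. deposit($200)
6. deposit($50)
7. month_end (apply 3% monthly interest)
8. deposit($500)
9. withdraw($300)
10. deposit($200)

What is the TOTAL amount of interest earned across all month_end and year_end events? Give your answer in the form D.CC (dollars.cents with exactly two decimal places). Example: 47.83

After 1 (deposit($500)): balance=$1000.00 total_interest=$0.00
After 2 (month_end (apply 3% monthly interest)): balance=$1030.00 total_interest=$30.00
After 3 (withdraw($50)): balance=$980.00 total_interest=$30.00
After 4 (month_end (apply 3% monthly interest)): balance=$1009.40 total_interest=$59.40
After 5 (deposit($200)): balance=$1209.40 total_interest=$59.40
After 6 (deposit($50)): balance=$1259.40 total_interest=$59.40
After 7 (month_end (apply 3% monthly interest)): balance=$1297.18 total_interest=$97.18
After 8 (deposit($500)): balance=$1797.18 total_interest=$97.18
After 9 (withdraw($300)): balance=$1497.18 total_interest=$97.18
After 10 (deposit($200)): balance=$1697.18 total_interest=$97.18

Answer: 97.18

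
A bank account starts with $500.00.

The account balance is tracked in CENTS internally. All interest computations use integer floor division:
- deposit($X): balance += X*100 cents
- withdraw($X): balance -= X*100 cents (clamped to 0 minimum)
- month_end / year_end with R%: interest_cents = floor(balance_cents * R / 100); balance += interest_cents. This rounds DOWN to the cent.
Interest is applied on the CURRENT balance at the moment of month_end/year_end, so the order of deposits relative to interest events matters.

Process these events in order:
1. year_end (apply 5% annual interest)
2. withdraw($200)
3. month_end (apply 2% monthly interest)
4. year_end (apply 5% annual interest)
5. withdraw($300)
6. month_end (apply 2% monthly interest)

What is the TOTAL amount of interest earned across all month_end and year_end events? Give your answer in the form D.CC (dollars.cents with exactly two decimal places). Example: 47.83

Answer: 49.03

Derivation:
After 1 (year_end (apply 5% annual interest)): balance=$525.00 total_interest=$25.00
After 2 (withdraw($200)): balance=$325.00 total_interest=$25.00
After 3 (month_end (apply 2% monthly interest)): balance=$331.50 total_interest=$31.50
After 4 (year_end (apply 5% annual interest)): balance=$348.07 total_interest=$48.07
After 5 (withdraw($300)): balance=$48.07 total_interest=$48.07
After 6 (month_end (apply 2% monthly interest)): balance=$49.03 total_interest=$49.03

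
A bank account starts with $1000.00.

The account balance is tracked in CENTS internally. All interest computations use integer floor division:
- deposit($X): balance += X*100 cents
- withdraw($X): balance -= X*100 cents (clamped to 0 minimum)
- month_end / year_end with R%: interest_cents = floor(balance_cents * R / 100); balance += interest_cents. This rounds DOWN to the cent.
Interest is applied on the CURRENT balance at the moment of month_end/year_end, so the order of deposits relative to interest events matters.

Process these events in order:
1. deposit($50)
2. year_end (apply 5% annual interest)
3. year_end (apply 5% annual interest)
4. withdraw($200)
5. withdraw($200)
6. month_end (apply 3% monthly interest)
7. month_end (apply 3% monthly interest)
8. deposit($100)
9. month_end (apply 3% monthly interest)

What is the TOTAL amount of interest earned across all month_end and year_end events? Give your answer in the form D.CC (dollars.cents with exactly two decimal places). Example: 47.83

Answer: 180.86

Derivation:
After 1 (deposit($50)): balance=$1050.00 total_interest=$0.00
After 2 (year_end (apply 5% annual interest)): balance=$1102.50 total_interest=$52.50
After 3 (year_end (apply 5% annual interest)): balance=$1157.62 total_interest=$107.62
After 4 (withdraw($200)): balance=$957.62 total_interest=$107.62
After 5 (withdraw($200)): balance=$757.62 total_interest=$107.62
After 6 (month_end (apply 3% monthly interest)): balance=$780.34 total_interest=$130.34
After 7 (month_end (apply 3% monthly interest)): balance=$803.75 total_interest=$153.75
After 8 (deposit($100)): balance=$903.75 total_interest=$153.75
After 9 (month_end (apply 3% monthly interest)): balance=$930.86 total_interest=$180.86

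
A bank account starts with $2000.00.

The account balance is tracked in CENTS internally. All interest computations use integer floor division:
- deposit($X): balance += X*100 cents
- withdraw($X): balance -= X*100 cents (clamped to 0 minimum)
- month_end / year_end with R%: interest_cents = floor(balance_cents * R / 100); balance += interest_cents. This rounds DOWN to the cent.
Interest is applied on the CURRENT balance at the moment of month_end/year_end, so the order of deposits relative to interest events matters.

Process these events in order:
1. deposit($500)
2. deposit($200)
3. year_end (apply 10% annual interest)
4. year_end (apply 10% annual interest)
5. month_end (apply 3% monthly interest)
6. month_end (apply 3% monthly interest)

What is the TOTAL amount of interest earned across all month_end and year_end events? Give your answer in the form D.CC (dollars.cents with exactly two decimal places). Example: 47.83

Answer: 765.96

Derivation:
After 1 (deposit($500)): balance=$2500.00 total_interest=$0.00
After 2 (deposit($200)): balance=$2700.00 total_interest=$0.00
After 3 (year_end (apply 10% annual interest)): balance=$2970.00 total_interest=$270.00
After 4 (year_end (apply 10% annual interest)): balance=$3267.00 total_interest=$567.00
After 5 (month_end (apply 3% monthly interest)): balance=$3365.01 total_interest=$665.01
After 6 (month_end (apply 3% monthly interest)): balance=$3465.96 total_interest=$765.96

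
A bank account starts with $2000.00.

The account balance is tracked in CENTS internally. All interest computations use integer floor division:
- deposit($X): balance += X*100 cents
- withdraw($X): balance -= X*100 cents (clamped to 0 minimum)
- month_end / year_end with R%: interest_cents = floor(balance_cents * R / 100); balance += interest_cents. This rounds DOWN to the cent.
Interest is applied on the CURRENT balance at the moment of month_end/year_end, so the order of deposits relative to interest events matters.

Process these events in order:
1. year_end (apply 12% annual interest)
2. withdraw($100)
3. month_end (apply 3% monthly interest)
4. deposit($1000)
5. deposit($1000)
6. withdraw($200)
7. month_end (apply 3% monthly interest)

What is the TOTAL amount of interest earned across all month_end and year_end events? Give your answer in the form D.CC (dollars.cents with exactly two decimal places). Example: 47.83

After 1 (year_end (apply 12% annual interest)): balance=$2240.00 total_interest=$240.00
After 2 (withdraw($100)): balance=$2140.00 total_interest=$240.00
After 3 (month_end (apply 3% monthly interest)): balance=$2204.20 total_interest=$304.20
After 4 (deposit($1000)): balance=$3204.20 total_interest=$304.20
After 5 (deposit($1000)): balance=$4204.20 total_interest=$304.20
After 6 (withdraw($200)): balance=$4004.20 total_interest=$304.20
After 7 (month_end (apply 3% monthly interest)): balance=$4124.32 total_interest=$424.32

Answer: 424.32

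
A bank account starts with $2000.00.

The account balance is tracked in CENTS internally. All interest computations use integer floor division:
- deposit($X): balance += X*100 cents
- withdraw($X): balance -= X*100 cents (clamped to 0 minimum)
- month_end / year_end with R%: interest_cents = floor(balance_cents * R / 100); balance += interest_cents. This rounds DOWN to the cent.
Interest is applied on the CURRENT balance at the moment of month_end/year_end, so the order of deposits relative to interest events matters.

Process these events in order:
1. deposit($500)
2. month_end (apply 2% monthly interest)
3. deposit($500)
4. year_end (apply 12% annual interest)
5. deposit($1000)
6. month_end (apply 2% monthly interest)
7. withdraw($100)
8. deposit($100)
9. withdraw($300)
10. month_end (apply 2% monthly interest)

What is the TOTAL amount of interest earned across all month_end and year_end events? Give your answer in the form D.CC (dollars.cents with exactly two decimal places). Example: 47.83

After 1 (deposit($500)): balance=$2500.00 total_interest=$0.00
After 2 (month_end (apply 2% monthly interest)): balance=$2550.00 total_interest=$50.00
After 3 (deposit($500)): balance=$3050.00 total_interest=$50.00
After 4 (year_end (apply 12% annual interest)): balance=$3416.00 total_interest=$416.00
After 5 (deposit($1000)): balance=$4416.00 total_interest=$416.00
After 6 (month_end (apply 2% monthly interest)): balance=$4504.32 total_interest=$504.32
After 7 (withdraw($100)): balance=$4404.32 total_interest=$504.32
After 8 (deposit($100)): balance=$4504.32 total_interest=$504.32
After 9 (withdraw($300)): balance=$4204.32 total_interest=$504.32
After 10 (month_end (apply 2% monthly interest)): balance=$4288.40 total_interest=$588.40

Answer: 588.40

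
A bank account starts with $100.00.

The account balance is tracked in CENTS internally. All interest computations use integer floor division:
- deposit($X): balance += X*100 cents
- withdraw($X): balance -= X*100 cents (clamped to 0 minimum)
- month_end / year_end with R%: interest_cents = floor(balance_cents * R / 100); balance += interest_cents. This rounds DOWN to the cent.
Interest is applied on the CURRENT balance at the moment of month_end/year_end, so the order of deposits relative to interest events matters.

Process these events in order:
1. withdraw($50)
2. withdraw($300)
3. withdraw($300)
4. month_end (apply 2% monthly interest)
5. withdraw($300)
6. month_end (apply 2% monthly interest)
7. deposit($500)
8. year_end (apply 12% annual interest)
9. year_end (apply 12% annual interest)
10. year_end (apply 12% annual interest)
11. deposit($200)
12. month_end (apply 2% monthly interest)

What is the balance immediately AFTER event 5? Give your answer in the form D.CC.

After 1 (withdraw($50)): balance=$50.00 total_interest=$0.00
After 2 (withdraw($300)): balance=$0.00 total_interest=$0.00
After 3 (withdraw($300)): balance=$0.00 total_interest=$0.00
After 4 (month_end (apply 2% monthly interest)): balance=$0.00 total_interest=$0.00
After 5 (withdraw($300)): balance=$0.00 total_interest=$0.00

Answer: 0.00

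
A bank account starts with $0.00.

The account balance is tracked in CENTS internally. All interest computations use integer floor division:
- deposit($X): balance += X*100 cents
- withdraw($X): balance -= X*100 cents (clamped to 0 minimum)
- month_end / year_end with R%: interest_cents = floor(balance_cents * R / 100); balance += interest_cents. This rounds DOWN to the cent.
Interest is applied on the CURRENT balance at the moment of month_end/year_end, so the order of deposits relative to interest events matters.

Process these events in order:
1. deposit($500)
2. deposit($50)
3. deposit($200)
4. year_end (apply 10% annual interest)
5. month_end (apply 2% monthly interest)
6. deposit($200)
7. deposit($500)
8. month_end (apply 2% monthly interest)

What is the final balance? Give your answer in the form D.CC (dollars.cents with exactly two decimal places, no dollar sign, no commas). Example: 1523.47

Answer: 1572.33

Derivation:
After 1 (deposit($500)): balance=$500.00 total_interest=$0.00
After 2 (deposit($50)): balance=$550.00 total_interest=$0.00
After 3 (deposit($200)): balance=$750.00 total_interest=$0.00
After 4 (year_end (apply 10% annual interest)): balance=$825.00 total_interest=$75.00
After 5 (month_end (apply 2% monthly interest)): balance=$841.50 total_interest=$91.50
After 6 (deposit($200)): balance=$1041.50 total_interest=$91.50
After 7 (deposit($500)): balance=$1541.50 total_interest=$91.50
After 8 (month_end (apply 2% monthly interest)): balance=$1572.33 total_interest=$122.33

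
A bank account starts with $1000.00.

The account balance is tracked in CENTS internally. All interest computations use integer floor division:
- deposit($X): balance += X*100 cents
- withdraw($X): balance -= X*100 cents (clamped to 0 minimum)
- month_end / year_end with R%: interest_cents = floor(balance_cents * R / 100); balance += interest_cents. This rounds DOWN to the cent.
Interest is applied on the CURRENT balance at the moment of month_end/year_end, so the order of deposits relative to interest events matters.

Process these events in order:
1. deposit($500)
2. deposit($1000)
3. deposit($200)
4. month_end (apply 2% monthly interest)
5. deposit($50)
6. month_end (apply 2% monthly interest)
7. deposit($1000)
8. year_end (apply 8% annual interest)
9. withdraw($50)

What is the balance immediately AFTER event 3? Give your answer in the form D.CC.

After 1 (deposit($500)): balance=$1500.00 total_interest=$0.00
After 2 (deposit($1000)): balance=$2500.00 total_interest=$0.00
After 3 (deposit($200)): balance=$2700.00 total_interest=$0.00

Answer: 2700.00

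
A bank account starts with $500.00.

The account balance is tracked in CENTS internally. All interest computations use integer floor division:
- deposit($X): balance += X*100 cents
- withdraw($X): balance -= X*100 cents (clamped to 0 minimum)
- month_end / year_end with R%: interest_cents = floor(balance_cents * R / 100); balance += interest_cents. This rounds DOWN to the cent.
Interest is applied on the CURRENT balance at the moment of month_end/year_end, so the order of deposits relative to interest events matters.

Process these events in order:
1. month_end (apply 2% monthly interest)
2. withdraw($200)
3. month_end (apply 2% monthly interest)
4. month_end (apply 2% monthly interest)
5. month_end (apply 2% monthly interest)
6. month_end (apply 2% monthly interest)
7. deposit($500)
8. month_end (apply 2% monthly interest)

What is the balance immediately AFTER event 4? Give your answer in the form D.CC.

After 1 (month_end (apply 2% monthly interest)): balance=$510.00 total_interest=$10.00
After 2 (withdraw($200)): balance=$310.00 total_interest=$10.00
After 3 (month_end (apply 2% monthly interest)): balance=$316.20 total_interest=$16.20
After 4 (month_end (apply 2% monthly interest)): balance=$322.52 total_interest=$22.52

Answer: 322.52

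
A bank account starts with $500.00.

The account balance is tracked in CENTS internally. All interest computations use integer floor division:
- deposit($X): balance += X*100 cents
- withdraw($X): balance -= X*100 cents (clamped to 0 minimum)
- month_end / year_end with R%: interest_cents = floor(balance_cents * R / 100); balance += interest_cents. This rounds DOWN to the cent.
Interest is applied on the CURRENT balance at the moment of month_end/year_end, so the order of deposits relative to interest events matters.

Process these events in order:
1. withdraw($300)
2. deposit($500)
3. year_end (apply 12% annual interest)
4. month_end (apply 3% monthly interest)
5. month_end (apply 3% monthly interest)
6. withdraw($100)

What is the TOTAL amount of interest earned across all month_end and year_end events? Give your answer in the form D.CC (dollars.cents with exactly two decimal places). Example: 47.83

Answer: 131.74

Derivation:
After 1 (withdraw($300)): balance=$200.00 total_interest=$0.00
After 2 (deposit($500)): balance=$700.00 total_interest=$0.00
After 3 (year_end (apply 12% annual interest)): balance=$784.00 total_interest=$84.00
After 4 (month_end (apply 3% monthly interest)): balance=$807.52 total_interest=$107.52
After 5 (month_end (apply 3% monthly interest)): balance=$831.74 total_interest=$131.74
After 6 (withdraw($100)): balance=$731.74 total_interest=$131.74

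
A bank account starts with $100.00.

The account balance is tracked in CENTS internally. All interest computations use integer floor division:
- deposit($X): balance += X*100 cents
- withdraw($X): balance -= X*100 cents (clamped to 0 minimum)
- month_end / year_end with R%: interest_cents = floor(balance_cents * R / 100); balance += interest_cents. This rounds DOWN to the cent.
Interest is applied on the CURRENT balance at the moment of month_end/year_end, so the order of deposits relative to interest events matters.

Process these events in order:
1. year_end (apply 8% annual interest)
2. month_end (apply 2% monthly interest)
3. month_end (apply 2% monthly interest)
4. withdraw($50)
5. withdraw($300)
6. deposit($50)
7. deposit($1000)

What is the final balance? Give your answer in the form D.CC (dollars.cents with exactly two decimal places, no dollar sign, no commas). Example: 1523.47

After 1 (year_end (apply 8% annual interest)): balance=$108.00 total_interest=$8.00
After 2 (month_end (apply 2% monthly interest)): balance=$110.16 total_interest=$10.16
After 3 (month_end (apply 2% monthly interest)): balance=$112.36 total_interest=$12.36
After 4 (withdraw($50)): balance=$62.36 total_interest=$12.36
After 5 (withdraw($300)): balance=$0.00 total_interest=$12.36
After 6 (deposit($50)): balance=$50.00 total_interest=$12.36
After 7 (deposit($1000)): balance=$1050.00 total_interest=$12.36

Answer: 1050.00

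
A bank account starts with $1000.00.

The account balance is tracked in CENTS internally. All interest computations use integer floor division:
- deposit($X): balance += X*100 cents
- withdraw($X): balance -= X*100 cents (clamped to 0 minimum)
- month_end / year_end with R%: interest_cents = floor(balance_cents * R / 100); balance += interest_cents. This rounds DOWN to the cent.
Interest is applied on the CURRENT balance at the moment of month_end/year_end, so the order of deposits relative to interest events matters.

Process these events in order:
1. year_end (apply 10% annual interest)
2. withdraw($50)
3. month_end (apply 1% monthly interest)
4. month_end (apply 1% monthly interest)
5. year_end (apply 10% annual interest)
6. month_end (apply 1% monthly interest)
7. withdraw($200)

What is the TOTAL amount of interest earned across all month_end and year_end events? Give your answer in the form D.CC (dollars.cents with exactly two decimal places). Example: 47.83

After 1 (year_end (apply 10% annual interest)): balance=$1100.00 total_interest=$100.00
After 2 (withdraw($50)): balance=$1050.00 total_interest=$100.00
After 3 (month_end (apply 1% monthly interest)): balance=$1060.50 total_interest=$110.50
After 4 (month_end (apply 1% monthly interest)): balance=$1071.10 total_interest=$121.10
After 5 (year_end (apply 10% annual interest)): balance=$1178.21 total_interest=$228.21
After 6 (month_end (apply 1% monthly interest)): balance=$1189.99 total_interest=$239.99
After 7 (withdraw($200)): balance=$989.99 total_interest=$239.99

Answer: 239.99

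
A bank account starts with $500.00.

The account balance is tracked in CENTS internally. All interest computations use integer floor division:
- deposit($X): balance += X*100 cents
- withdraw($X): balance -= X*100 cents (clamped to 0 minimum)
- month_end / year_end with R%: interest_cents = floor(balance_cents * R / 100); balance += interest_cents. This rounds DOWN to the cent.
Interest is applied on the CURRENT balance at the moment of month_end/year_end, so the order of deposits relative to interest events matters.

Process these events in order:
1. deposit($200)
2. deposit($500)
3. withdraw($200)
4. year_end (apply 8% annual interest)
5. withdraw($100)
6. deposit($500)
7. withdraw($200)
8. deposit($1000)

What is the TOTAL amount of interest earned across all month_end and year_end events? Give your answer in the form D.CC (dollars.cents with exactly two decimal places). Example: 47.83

Answer: 80.00

Derivation:
After 1 (deposit($200)): balance=$700.00 total_interest=$0.00
After 2 (deposit($500)): balance=$1200.00 total_interest=$0.00
After 3 (withdraw($200)): balance=$1000.00 total_interest=$0.00
After 4 (year_end (apply 8% annual interest)): balance=$1080.00 total_interest=$80.00
After 5 (withdraw($100)): balance=$980.00 total_interest=$80.00
After 6 (deposit($500)): balance=$1480.00 total_interest=$80.00
After 7 (withdraw($200)): balance=$1280.00 total_interest=$80.00
After 8 (deposit($1000)): balance=$2280.00 total_interest=$80.00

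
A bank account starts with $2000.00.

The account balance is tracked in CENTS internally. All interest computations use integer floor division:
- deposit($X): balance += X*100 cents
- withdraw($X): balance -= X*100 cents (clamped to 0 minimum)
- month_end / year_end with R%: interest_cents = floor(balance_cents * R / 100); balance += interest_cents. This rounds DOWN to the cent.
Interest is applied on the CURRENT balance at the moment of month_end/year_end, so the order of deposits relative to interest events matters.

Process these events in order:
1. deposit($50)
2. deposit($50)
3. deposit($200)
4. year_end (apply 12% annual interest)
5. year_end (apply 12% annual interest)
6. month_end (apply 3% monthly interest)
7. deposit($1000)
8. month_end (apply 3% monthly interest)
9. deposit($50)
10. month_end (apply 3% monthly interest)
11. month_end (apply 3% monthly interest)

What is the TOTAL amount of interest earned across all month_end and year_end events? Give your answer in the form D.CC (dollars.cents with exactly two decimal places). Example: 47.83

After 1 (deposit($50)): balance=$2050.00 total_interest=$0.00
After 2 (deposit($50)): balance=$2100.00 total_interest=$0.00
After 3 (deposit($200)): balance=$2300.00 total_interest=$0.00
After 4 (year_end (apply 12% annual interest)): balance=$2576.00 total_interest=$276.00
After 5 (year_end (apply 12% annual interest)): balance=$2885.12 total_interest=$585.12
After 6 (month_end (apply 3% monthly interest)): balance=$2971.67 total_interest=$671.67
After 7 (deposit($1000)): balance=$3971.67 total_interest=$671.67
After 8 (month_end (apply 3% monthly interest)): balance=$4090.82 total_interest=$790.82
After 9 (deposit($50)): balance=$4140.82 total_interest=$790.82
After 10 (month_end (apply 3% monthly interest)): balance=$4265.04 total_interest=$915.04
After 11 (month_end (apply 3% monthly interest)): balance=$4392.99 total_interest=$1042.99

Answer: 1042.99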